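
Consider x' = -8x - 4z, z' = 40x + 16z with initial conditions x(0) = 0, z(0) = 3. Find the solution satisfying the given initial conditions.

x(t) = -3e^(4t)sin(4t), z(t) = 9e^(4t)sin(4t) + 3e^(4t)cos(4t)

Coefficient matrix A = [[-8, -4], [40, 16]].
Characteristic polynomial det(A - λI) = λ^2 - 8λ + 32 = 0.
Eigenvalues λ = 4 ± 4i (complex conjugate pair).
For λ=4+4i: an eigenvector is (0,1) - i(-1,3) = (0 + i, 1 - 3i).
A real fundamental pair from Re and Im of e^((4+4i)t)v: X_1 = e^(4t)(cos(4t)·(0,1) + sin(4t)·(-1,3)), X_2 = e^(4t)(sin(4t)·(0,1) - cos(4t)·(-1,3)).
General solution: C_1X_1 + C_2X_2.
Applying x(0)=0, z(0)=3 gives C_1=3, C_2=0.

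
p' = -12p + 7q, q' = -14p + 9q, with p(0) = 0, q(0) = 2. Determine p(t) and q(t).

Coefficient matrix A = [[-12, 7], [-14, 9]].
Characteristic polynomial det(A - λI) = λ^2 + 3λ - 10 = 0.
Eigenvalues λ = -5, 2.
For λ=-5: (A-λI) row 1 is [-7, 7], so an eigenvector is (-1, -1).
For λ=2: (A-λI) row 1 is [-14, 7], so an eigenvector is (-1, -2).
General solution: C_1e^(-5t)(-1,-1) + C_2e^(2t)(-1,-2).
Applying p(0)=0, q(0)=2 gives C_1=2, C_2=-2.

p(t) = 2e^(2t) - 2e^(-5t), q(t) = 4e^(2t) - 2e^(-5t)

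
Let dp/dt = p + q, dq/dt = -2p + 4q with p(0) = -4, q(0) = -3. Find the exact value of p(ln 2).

-12

A = [[1,1],[-2,4]]; eigenvalues λ = 3, 2.
Eigenvectors: (1,2) for λ=3, (-1,-1) for λ=2.
From the initial condition, c_1 = 1, c_2 = 5.
p(ln 2) = (1)(2^3)(1) + (5)(2^2)(-1) = -12.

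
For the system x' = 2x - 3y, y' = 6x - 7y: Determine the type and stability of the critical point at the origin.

A = [[2,-3],[6,-7]]; det(A-λI) = λ^2 + 5λ + 4.
λ = -4, -1: both negative.

stable node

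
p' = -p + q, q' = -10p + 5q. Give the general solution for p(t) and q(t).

p(t) = K_1e^(2t)cos(t) + K_2e^(2t)sin(t), q(t) = -K_1e^(2t)sin(t) + 3K_1e^(2t)cos(t) + 3K_2e^(2t)sin(t) + K_2e^(2t)cos(t)

Coefficient matrix A = [[-1, 1], [-10, 5]].
Characteristic polynomial det(A - λI) = λ^2 - 4λ + 5 = 0.
Eigenvalues λ = 2 ± i (complex conjugate pair).
For λ=2+i: an eigenvector is (1,3) - i(0,-1) = (1, 3 + i).
A real fundamental pair from Re and Im of e^((2+i)t)v: X_1 = e^(2t)(cos(t)·(1,3) + sin(t)·(0,-1)), X_2 = e^(2t)(sin(t)·(1,3) - cos(t)·(0,-1)).
General solution: K_1X_1 + K_2X_2.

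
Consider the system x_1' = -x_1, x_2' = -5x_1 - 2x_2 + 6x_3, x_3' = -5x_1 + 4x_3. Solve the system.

Coefficient matrix A = [[-1, 0, 0], [-5, -2, 6], [-5, 0, 4]].
det(A - λI) = 0 gives eigenvalues λ = -1, 4, -2.
For λ=-1: eigenvector (1,1,1).
For λ=4: eigenvector (0,1,1).
For λ=-2: eigenvector (0,1,0).
General solution: C_1e^(-t)(1,1,1) + C_2e^(4t)(0,1,1) + C_3e^(-2t)(0,1,0).

x_1(t) = C_1e^(-t), x_2(t) = C_1e^(-t) + C_2e^(4t) + C_3e^(-2t), x_3(t) = C_1e^(-t) + C_2e^(4t)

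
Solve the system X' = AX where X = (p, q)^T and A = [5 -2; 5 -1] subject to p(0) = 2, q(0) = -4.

p(t) = 14e^(2t)sin(t) + 2e^(2t)cos(t), q(t) = 22e^(2t)sin(t) - 4e^(2t)cos(t)

Coefficient matrix A = [[5, -2], [5, -1]].
Characteristic polynomial det(A - λI) = λ^2 - 4λ + 5 = 0.
Eigenvalues λ = 2 ± i (complex conjugate pair).
For λ=2+i: an eigenvector is (1,2) - i(-1,-1) = (1 + i, 2 + i).
A real fundamental pair from Re and Im of e^((2+i)t)v: X_1 = e^(2t)(cos(t)·(1,2) + sin(t)·(-1,-1)), X_2 = e^(2t)(sin(t)·(1,2) - cos(t)·(-1,-1)).
General solution: c_1X_1 + c_2X_2.
Applying p(0)=2, q(0)=-4 gives c_1=-6, c_2=8.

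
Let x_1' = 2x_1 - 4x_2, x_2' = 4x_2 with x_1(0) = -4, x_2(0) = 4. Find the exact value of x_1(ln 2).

-112

A = [[2,-4],[0,4]]; eigenvalues λ = 4, 2.
Eigenvectors: (2,-1) for λ=4, (1,0) for λ=2.
From the initial condition, c_1 = -4, c_2 = 4.
x_1(ln 2) = (-4)(2^4)(2) + (4)(2^2)(1) = -112.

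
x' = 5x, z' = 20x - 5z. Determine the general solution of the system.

x(t) = -C_2e^(5t), z(t) = C_1e^(-5t) - 2C_2e^(5t)

Coefficient matrix A = [[5, 0], [20, -5]].
Characteristic polynomial det(A - λI) = λ^2 - 25 = 0.
Eigenvalues λ = -5, 5.
For λ=-5: (A-λI) row 1 is [10, 0], so an eigenvector is (0, 1).
For λ=5: (A-λI) row 2 is [20, -10], so an eigenvector is (-1, -2).
General solution: C_1e^(-5t)(0,1) + C_2e^(5t)(-1,-2).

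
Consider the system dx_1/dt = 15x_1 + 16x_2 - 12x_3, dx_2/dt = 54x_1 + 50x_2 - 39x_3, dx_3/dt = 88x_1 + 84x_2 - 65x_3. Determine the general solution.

Coefficient matrix A = [[15, 16, -12], [54, 50, -39], [88, 84, -65]].
det(A - λI) = 0 gives eigenvalues λ = -1, -2, 3.
For λ=-1: eigenvector (1,2,4).
For λ=-2: eigenvector (0,3,4).
For λ=3: eigenvector (-1,-3,-5).
General solution: C_1e^(-t)(1,2,4) + C_2e^(-2t)(0,3,4) + C_3e^(3t)(-1,-3,-5).

x_1(t) = C_1e^(-t) - C_3e^(3t), x_2(t) = 2C_1e^(-t) + 3C_2e^(-2t) - 3C_3e^(3t), x_3(t) = 4C_1e^(-t) + 4C_2e^(-2t) - 5C_3e^(3t)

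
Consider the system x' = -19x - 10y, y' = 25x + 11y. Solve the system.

Coefficient matrix A = [[-19, -10], [25, 11]].
Characteristic polynomial det(A - λI) = λ^2 + 8λ + 41 = 0.
Eigenvalues λ = -4 ± 5i (complex conjugate pair).
For λ=-4+5i: an eigenvector is (-1,1) - i(1,-2) = (-1 - i, 1 + 2i).
A real fundamental pair from Re and Im of e^((-4+5i)t)v: X_1 = e^(-4t)(cos(5t)·(-1,1) + sin(5t)·(1,-2)), X_2 = e^(-4t)(sin(5t)·(-1,1) - cos(5t)·(1,-2)).
General solution: c_1X_1 + c_2X_2.

x(t) = c_1e^(-4t)sin(5t) - c_1e^(-4t)cos(5t) - c_2e^(-4t)sin(5t) - c_2e^(-4t)cos(5t), y(t) = -2c_1e^(-4t)sin(5t) + c_1e^(-4t)cos(5t) + c_2e^(-4t)sin(5t) + 2c_2e^(-4t)cos(5t)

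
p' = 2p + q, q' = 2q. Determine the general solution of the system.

p(t) = K_1e^(2t) + K_2te^(2t) + 2K_2e^(2t), q(t) = K_2e^(2t)

Coefficient matrix A = [[2, 1], [0, 2]].
Characteristic polynomial det(A - λI) = λ^2 - 4λ + 4 = 0.
Single eigenvalue λ = 2 with algebraic multiplicity 2.
Eigenvector v = (1,0); generalized eigenvector w with (A-λI)w=v is (2,1).
General solution: e^(2t)[K_1·v + K_2·(t·v + w)].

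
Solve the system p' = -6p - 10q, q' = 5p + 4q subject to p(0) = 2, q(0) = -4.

p(t) = 6e^(-t)sin(5t) + 2e^(-t)cos(5t), q(t) = -2e^(-t)sin(5t) - 4e^(-t)cos(5t)

Coefficient matrix A = [[-6, -10], [5, 4]].
Characteristic polynomial det(A - λI) = λ^2 + 2λ + 26 = 0.
Eigenvalues λ = -1 ± 5i (complex conjugate pair).
For λ=-1+5i: an eigenvector is (1,-1) - i(1,0) = (1 - i, -1).
A real fundamental pair from Re and Im of e^((-1+5i)t)v: X_1 = e^(-t)(cos(5t)·(1,-1) + sin(5t)·(1,0)), X_2 = e^(-t)(sin(5t)·(1,-1) - cos(5t)·(1,0)).
General solution: C_1X_1 + C_2X_2.
Applying p(0)=2, q(0)=-4 gives C_1=4, C_2=2.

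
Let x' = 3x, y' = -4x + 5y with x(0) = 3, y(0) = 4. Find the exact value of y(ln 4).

-1664

A = [[3,0],[-4,5]]; eigenvalues λ = 3, 5.
Eigenvectors: (-1,-2) for λ=3, (0,-1) for λ=5.
From the initial condition, c_1 = -3, c_2 = 2.
y(ln 4) = (-3)(4^3)(-2) + (2)(4^5)(-1) = -1664.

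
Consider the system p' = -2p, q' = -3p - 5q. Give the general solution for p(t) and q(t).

p(t) = c_1e^(-2t), q(t) = -c_1e^(-2t) + c_2e^(-5t)

Coefficient matrix A = [[-2, 0], [-3, -5]].
Characteristic polynomial det(A - λI) = λ^2 + 7λ + 10 = 0.
Eigenvalues λ = -2, -5.
For λ=-2: (A-λI) row 2 is [-3, -3], so an eigenvector is (1, -1).
For λ=-5: (A-λI) row 1 is [3, 0], so an eigenvector is (0, 1).
General solution: c_1e^(-2t)(1,-1) + c_2e^(-5t)(0,1).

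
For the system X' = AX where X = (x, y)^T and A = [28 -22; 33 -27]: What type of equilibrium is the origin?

saddle

A = [[28,-22],[33,-27]]; det(A-λI) = λ^2 - λ - 30.
λ = 6, -5: opposite signs.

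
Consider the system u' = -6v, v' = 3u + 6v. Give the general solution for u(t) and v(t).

Coefficient matrix A = [[0, -6], [3, 6]].
Characteristic polynomial det(A - λI) = λ^2 - 6λ + 18 = 0.
Eigenvalues λ = 3 ± 3i (complex conjugate pair).
For λ=3+3i: an eigenvector is (1,0) - i(-1,1) = (1 + i, 0 - i).
A real fundamental pair from Re and Im of e^((3+3i)t)v: X_1 = e^(3t)(cos(3t)·(1,0) + sin(3t)·(-1,1)), X_2 = e^(3t)(sin(3t)·(1,0) - cos(3t)·(-1,1)).
General solution: C_1X_1 + C_2X_2.

u(t) = -C_1e^(3t)sin(3t) + C_1e^(3t)cos(3t) + C_2e^(3t)sin(3t) + C_2e^(3t)cos(3t), v(t) = C_1e^(3t)sin(3t) - C_2e^(3t)cos(3t)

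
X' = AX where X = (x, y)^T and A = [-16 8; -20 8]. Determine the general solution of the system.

x(t) = K_1e^(-4t)sin(4t) + K_1e^(-4t)cos(4t) + K_2e^(-4t)sin(4t) - K_2e^(-4t)cos(4t), y(t) = K_1e^(-4t)sin(4t) + 2K_1e^(-4t)cos(4t) + 2K_2e^(-4t)sin(4t) - K_2e^(-4t)cos(4t)

Coefficient matrix A = [[-16, 8], [-20, 8]].
Characteristic polynomial det(A - λI) = λ^2 + 8λ + 32 = 0.
Eigenvalues λ = -4 ± 4i (complex conjugate pair).
For λ=-4+4i: an eigenvector is (1,2) - i(1,1) = (1 - i, 2 - i).
A real fundamental pair from Re and Im of e^((-4+4i)t)v: X_1 = e^(-4t)(cos(4t)·(1,2) + sin(4t)·(1,1)), X_2 = e^(-4t)(sin(4t)·(1,2) - cos(4t)·(1,1)).
General solution: K_1X_1 + K_2X_2.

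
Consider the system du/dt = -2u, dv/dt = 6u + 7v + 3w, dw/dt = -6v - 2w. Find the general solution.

u(t) = C_1e^(-2t), v(t) = -C_2e^(t) - C_3e^(4t), w(t) = -2C_1e^(-2t) + 2C_2e^(t) + C_3e^(4t)

Coefficient matrix A = [[-2, 0, 0], [6, 7, 3], [0, -6, -2]].
det(A - λI) = 0 gives eigenvalues λ = -2, 1, 4.
For λ=-2: eigenvector (1,0,-2).
For λ=1: eigenvector (0,-1,2).
For λ=4: eigenvector (0,-1,1).
General solution: C_1e^(-2t)(1,0,-2) + C_2e^(t)(0,-1,2) + C_3e^(4t)(0,-1,1).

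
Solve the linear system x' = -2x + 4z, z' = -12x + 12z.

Coefficient matrix A = [[-2, 4], [-12, 12]].
Characteristic polynomial det(A - λI) = λ^2 - 10λ + 24 = 0.
Eigenvalues λ = 6, 4.
For λ=6: (A-λI) row 1 is [-8, 4], so an eigenvector is (1, 2).
For λ=4: (A-λI) row 1 is [-6, 4], so an eigenvector is (-2, -3).
General solution: C_1e^(6t)(1,2) + C_2e^(4t)(-2,-3).

x(t) = C_1e^(6t) - 2C_2e^(4t), z(t) = 2C_1e^(6t) - 3C_2e^(4t)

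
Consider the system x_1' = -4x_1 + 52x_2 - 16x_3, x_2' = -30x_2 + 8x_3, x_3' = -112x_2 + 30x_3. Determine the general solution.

x_1(t) = C_1e^(-4t) - 4C_2e^(-2t) - 2C_3e^(2t), x_2(t) = 2C_2e^(-2t) + C_3e^(2t), x_3(t) = 7C_2e^(-2t) + 4C_3e^(2t)

Coefficient matrix A = [[-4, 52, -16], [0, -30, 8], [0, -112, 30]].
det(A - λI) = 0 gives eigenvalues λ = -4, -2, 2.
For λ=-4: eigenvector (1,0,0).
For λ=-2: eigenvector (-4,2,7).
For λ=2: eigenvector (-2,1,4).
General solution: C_1e^(-4t)(1,0,0) + C_2e^(-2t)(-4,2,7) + C_3e^(2t)(-2,1,4).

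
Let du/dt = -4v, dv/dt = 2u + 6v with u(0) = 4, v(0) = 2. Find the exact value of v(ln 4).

A = [[0,-4],[2,6]]; eigenvalues λ = 4, 2.
Eigenvectors: (-1,1) for λ=4, (2,-1) for λ=2.
From the initial condition, c_1 = 8, c_2 = 6.
v(ln 4) = (8)(4^4)(1) + (6)(4^2)(-1) = 1952.

1952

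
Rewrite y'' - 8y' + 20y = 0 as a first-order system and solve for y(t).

y(t) = C_1e^(4t)cos(2t) + C_2e^(4t)sin(2t)

Let x_1 = y, x_2 = y'. Then x_1' = x_2 and x_2' = -20x_1 + 8x_2.
A = [[0,1],[-20,8]]; det(A-λI) = λ^2 - 8λ + 20.
Eigenvalues λ = 4 ± 2i.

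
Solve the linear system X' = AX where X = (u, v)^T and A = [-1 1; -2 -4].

u(t) = K_1e^(-2t) - K_2e^(-3t), v(t) = -K_1e^(-2t) + 2K_2e^(-3t)

Coefficient matrix A = [[-1, 1], [-2, -4]].
Characteristic polynomial det(A - λI) = λ^2 + 5λ + 6 = 0.
Eigenvalues λ = -2, -3.
For λ=-2: (A-λI) row 1 is [1, 1], so an eigenvector is (1, -1).
For λ=-3: (A-λI) row 1 is [2, 1], so an eigenvector is (-1, 2).
General solution: K_1e^(-2t)(1,-1) + K_2e^(-3t)(-1,2).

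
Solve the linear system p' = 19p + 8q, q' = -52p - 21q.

Coefficient matrix A = [[19, 8], [-52, -21]].
Characteristic polynomial det(A - λI) = λ^2 + 2λ + 17 = 0.
Eigenvalues λ = -1 ± 4i (complex conjugate pair).
For λ=-1+4i: an eigenvector is (1,-2) - i(1,-3) = (1 - i, -2 + 3i).
A real fundamental pair from Re and Im of e^((-1+4i)t)v: X_1 = e^(-t)(cos(4t)·(1,-2) + sin(4t)·(1,-3)), X_2 = e^(-t)(sin(4t)·(1,-2) - cos(4t)·(1,-3)).
General solution: C_1X_1 + C_2X_2.

p(t) = C_1e^(-t)sin(4t) + C_1e^(-t)cos(4t) + C_2e^(-t)sin(4t) - C_2e^(-t)cos(4t), q(t) = -3C_1e^(-t)sin(4t) - 2C_1e^(-t)cos(4t) - 2C_2e^(-t)sin(4t) + 3C_2e^(-t)cos(4t)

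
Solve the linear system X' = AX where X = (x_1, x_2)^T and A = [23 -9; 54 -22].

x_1(t) = C_1e^(5t) + C_2e^(-4t), x_2(t) = 2C_1e^(5t) + 3C_2e^(-4t)

Coefficient matrix A = [[23, -9], [54, -22]].
Characteristic polynomial det(A - λI) = λ^2 - λ - 20 = 0.
Eigenvalues λ = 5, -4.
For λ=5: (A-λI) row 1 is [18, -9], so an eigenvector is (1, 2).
For λ=-4: (A-λI) row 1 is [27, -9], so an eigenvector is (1, 3).
General solution: C_1e^(5t)(1,2) + C_2e^(-4t)(1,3).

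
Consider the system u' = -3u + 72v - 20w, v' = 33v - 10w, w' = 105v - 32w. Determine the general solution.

Coefficient matrix A = [[-3, 72, -20], [0, 33, -10], [0, 105, -32]].
det(A - λI) = 0 gives eigenvalues λ = -2, 3, -3.
For λ=-2: eigenvector (4,2,7).
For λ=3: eigenvector (2,1,3).
For λ=-3: eigenvector (1,0,0).
General solution: c_1e^(-2t)(4,2,7) + c_2e^(3t)(2,1,3) + c_3e^(-3t)(1,0,0).

u(t) = 4c_1e^(-2t) + 2c_2e^(3t) + c_3e^(-3t), v(t) = 2c_1e^(-2t) + c_2e^(3t), w(t) = 7c_1e^(-2t) + 3c_2e^(3t)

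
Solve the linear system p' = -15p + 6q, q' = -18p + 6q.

p(t) = -2c_1e^(-6t) - c_2e^(-3t), q(t) = -3c_1e^(-6t) - 2c_2e^(-3t)

Coefficient matrix A = [[-15, 6], [-18, 6]].
Characteristic polynomial det(A - λI) = λ^2 + 9λ + 18 = 0.
Eigenvalues λ = -6, -3.
For λ=-6: (A-λI) row 1 is [-9, 6], so an eigenvector is (-2, -3).
For λ=-3: (A-λI) row 1 is [-12, 6], so an eigenvector is (-1, -2).
General solution: c_1e^(-6t)(-2,-3) + c_2e^(-3t)(-1,-2).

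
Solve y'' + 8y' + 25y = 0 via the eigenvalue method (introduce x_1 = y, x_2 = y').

Let x_1 = y, x_2 = y'. Then x_1' = x_2 and x_2' = -25x_1 - 8x_2.
A = [[0,1],[-25,-8]]; det(A-λI) = λ^2 + 8λ + 25.
Eigenvalues λ = -4 ± 3i.

y(t) = K_1e^(-4t)cos(3t) + K_2e^(-4t)sin(3t)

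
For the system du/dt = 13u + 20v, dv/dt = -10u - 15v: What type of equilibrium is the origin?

stable spiral

A = [[13,20],[-10,-15]]; det(A-λI) = λ^2 + 2λ + 5.
λ = -1 ± 2i: negative real part.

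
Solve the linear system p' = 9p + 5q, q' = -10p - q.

p(t) = -C_1e^(4t)cos(5t) - C_2e^(4t)sin(5t), q(t) = C_1e^(4t)sin(5t) + C_1e^(4t)cos(5t) + C_2e^(4t)sin(5t) - C_2e^(4t)cos(5t)

Coefficient matrix A = [[9, 5], [-10, -1]].
Characteristic polynomial det(A - λI) = λ^2 - 8λ + 41 = 0.
Eigenvalues λ = 4 ± 5i (complex conjugate pair).
For λ=4+5i: an eigenvector is (-1,1) - i(0,1) = (-1, 1 - i).
A real fundamental pair from Re and Im of e^((4+5i)t)v: X_1 = e^(4t)(cos(5t)·(-1,1) + sin(5t)·(0,1)), X_2 = e^(4t)(sin(5t)·(-1,1) - cos(5t)·(0,1)).
General solution: C_1X_1 + C_2X_2.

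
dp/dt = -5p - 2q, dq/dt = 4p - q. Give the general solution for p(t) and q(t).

p(t) = K_1e^(-3t)cos(2t) + K_2e^(-3t)sin(2t), q(t) = K_1e^(-3t)sin(2t) - K_1e^(-3t)cos(2t) - K_2e^(-3t)sin(2t) - K_2e^(-3t)cos(2t)

Coefficient matrix A = [[-5, -2], [4, -1]].
Characteristic polynomial det(A - λI) = λ^2 + 6λ + 13 = 0.
Eigenvalues λ = -3 ± 2i (complex conjugate pair).
For λ=-3+2i: an eigenvector is (1,-1) - i(0,1) = (1, -1 - i).
A real fundamental pair from Re and Im of e^((-3+2i)t)v: X_1 = e^(-3t)(cos(2t)·(1,-1) + sin(2t)·(0,1)), X_2 = e^(-3t)(sin(2t)·(1,-1) - cos(2t)·(0,1)).
General solution: K_1X_1 + K_2X_2.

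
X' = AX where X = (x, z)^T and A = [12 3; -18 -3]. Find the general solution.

Coefficient matrix A = [[12, 3], [-18, -3]].
Characteristic polynomial det(A - λI) = λ^2 - 9λ + 18 = 0.
Eigenvalues λ = 3, 6.
For λ=3: (A-λI) row 1 is [9, 3], so an eigenvector is (1, -3).
For λ=6: (A-λI) row 1 is [6, 3], so an eigenvector is (-1, 2).
General solution: C_1e^(3t)(1,-3) + C_2e^(6t)(-1,2).

x(t) = C_1e^(3t) - C_2e^(6t), z(t) = -3C_1e^(3t) + 2C_2e^(6t)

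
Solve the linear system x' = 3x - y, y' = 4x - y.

x(t) = -c_1e^(t) - c_2te^(t) - c_2e^(t), y(t) = -2c_1e^(t) - 2c_2te^(t) - c_2e^(t)

Coefficient matrix A = [[3, -1], [4, -1]].
Characteristic polynomial det(A - λI) = λ^2 - 2λ + 1 = 0.
Single eigenvalue λ = 1 with algebraic multiplicity 2.
Eigenvector v = (-1,-2); generalized eigenvector w with (A-λI)w=v is (-1,-1).
General solution: e^(t)[c_1·v + c_2·(t·v + w)].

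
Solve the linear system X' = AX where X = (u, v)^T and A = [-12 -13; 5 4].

Coefficient matrix A = [[-12, -13], [5, 4]].
Characteristic polynomial det(A - λI) = λ^2 + 8λ + 17 = 0.
Eigenvalues λ = -4 ± i (complex conjugate pair).
For λ=-4+i: an eigenvector is (3,-2) - i(2,-1) = (3 - 2i, -2 + i).
A real fundamental pair from Re and Im of e^((-4+i)t)v: X_1 = e^(-4t)(cos(t)·(3,-2) + sin(t)·(2,-1)), X_2 = e^(-4t)(sin(t)·(3,-2) - cos(t)·(2,-1)).
General solution: c_1X_1 + c_2X_2.

u(t) = 2c_1e^(-4t)sin(t) + 3c_1e^(-4t)cos(t) + 3c_2e^(-4t)sin(t) - 2c_2e^(-4t)cos(t), v(t) = -c_1e^(-4t)sin(t) - 2c_1e^(-4t)cos(t) - 2c_2e^(-4t)sin(t) + c_2e^(-4t)cos(t)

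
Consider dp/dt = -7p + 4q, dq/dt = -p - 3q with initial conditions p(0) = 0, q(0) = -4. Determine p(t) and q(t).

Coefficient matrix A = [[-7, 4], [-1, -3]].
Characteristic polynomial det(A - λI) = λ^2 + 10λ + 25 = 0.
Single eigenvalue λ = -5 with algebraic multiplicity 2.
Eigenvector v = (2,1); generalized eigenvector w with (A-λI)w=v is (-3,-1).
General solution: e^(-5t)[c_1·v + c_2·(t·v + w)].
Applying p(0)=0, q(0)=-4 gives c_1=-12, c_2=-8.

p(t) = -16te^(-5t), q(t) = -8te^(-5t) - 4e^(-5t)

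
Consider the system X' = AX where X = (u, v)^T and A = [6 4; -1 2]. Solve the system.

Coefficient matrix A = [[6, 4], [-1, 2]].
Characteristic polynomial det(A - λI) = λ^2 - 8λ + 16 = 0.
Single eigenvalue λ = 4 with algebraic multiplicity 2.
Eigenvector v = (2,-1); generalized eigenvector w with (A-λI)w=v is (-1,1).
General solution: e^(4t)[C_1·v + C_2·(t·v + w)].

u(t) = 2C_1e^(4t) + 2C_2te^(4t) - C_2e^(4t), v(t) = -C_1e^(4t) - C_2te^(4t) + C_2e^(4t)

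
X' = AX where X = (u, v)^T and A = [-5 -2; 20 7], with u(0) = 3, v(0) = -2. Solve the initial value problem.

Coefficient matrix A = [[-5, -2], [20, 7]].
Characteristic polynomial det(A - λI) = λ^2 - 2λ + 5 = 0.
Eigenvalues λ = 1 ± 2i (complex conjugate pair).
For λ=1+2i: an eigenvector is (1,-3) - i(0,1) = (1, -3 - i).
A real fundamental pair from Re and Im of e^((1+2i)t)v: X_1 = e^(t)(cos(2t)·(1,-3) + sin(2t)·(0,1)), X_2 = e^(t)(sin(2t)·(1,-3) - cos(2t)·(0,1)).
General solution: K_1X_1 + K_2X_2.
Applying u(0)=3, v(0)=-2 gives K_1=3, K_2=-7.

u(t) = -7e^(t)sin(2t) + 3e^(t)cos(2t), v(t) = 24e^(t)sin(2t) - 2e^(t)cos(2t)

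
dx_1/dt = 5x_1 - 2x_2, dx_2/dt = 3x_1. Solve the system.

Coefficient matrix A = [[5, -2], [3, 0]].
Characteristic polynomial det(A - λI) = λ^2 - 5λ + 6 = 0.
Eigenvalues λ = 3, 2.
For λ=3: (A-λI) row 1 is [2, -2], so an eigenvector is (1, 1).
For λ=2: (A-λI) row 1 is [3, -2], so an eigenvector is (2, 3).
General solution: C_1e^(3t)(1,1) + C_2e^(2t)(2,3).

x_1(t) = C_1e^(3t) + 2C_2e^(2t), x_2(t) = C_1e^(3t) + 3C_2e^(2t)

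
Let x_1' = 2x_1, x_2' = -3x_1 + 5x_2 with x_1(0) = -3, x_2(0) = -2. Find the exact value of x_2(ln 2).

A = [[2,0],[-3,5]]; eigenvalues λ = 2, 5.
Eigenvectors: (1,1) for λ=2, (0,-1) for λ=5.
From the initial condition, c_1 = -3, c_2 = -1.
x_2(ln 2) = (-3)(2^2)(1) + (-1)(2^5)(-1) = 20.

20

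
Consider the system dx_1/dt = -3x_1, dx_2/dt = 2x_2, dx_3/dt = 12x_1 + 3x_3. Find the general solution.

x_1(t) = C_2e^(-3t), x_2(t) = C_1e^(2t), x_3(t) = -2C_2e^(-3t) + C_3e^(3t)

Coefficient matrix A = [[-3, 0, 0], [0, 2, 0], [12, 0, 3]].
det(A - λI) = 0 gives eigenvalues λ = 2, -3, 3.
For λ=2: eigenvector (0,1,0).
For λ=-3: eigenvector (1,0,-2).
For λ=3: eigenvector (0,0,1).
General solution: C_1e^(2t)(0,1,0) + C_2e^(-3t)(1,0,-2) + C_3e^(3t)(0,0,1).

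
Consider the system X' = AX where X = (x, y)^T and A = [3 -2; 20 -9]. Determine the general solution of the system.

x(t) = C_1e^(-3t)sin(2t) - C_2e^(-3t)cos(2t), y(t) = 3C_1e^(-3t)sin(2t) - C_1e^(-3t)cos(2t) - C_2e^(-3t)sin(2t) - 3C_2e^(-3t)cos(2t)

Coefficient matrix A = [[3, -2], [20, -9]].
Characteristic polynomial det(A - λI) = λ^2 + 6λ + 13 = 0.
Eigenvalues λ = -3 ± 2i (complex conjugate pair).
For λ=-3+2i: an eigenvector is (0,-1) - i(1,3) = (0 - i, -1 - 3i).
A real fundamental pair from Re and Im of e^((-3+2i)t)v: X_1 = e^(-3t)(cos(2t)·(0,-1) + sin(2t)·(1,3)), X_2 = e^(-3t)(sin(2t)·(0,-1) - cos(2t)·(1,3)).
General solution: C_1X_1 + C_2X_2.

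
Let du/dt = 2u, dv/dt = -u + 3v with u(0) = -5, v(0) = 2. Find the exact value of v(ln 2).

A = [[2,0],[-1,3]]; eigenvalues λ = 2, 3.
Eigenvectors: (1,1) for λ=2, (0,-1) for λ=3.
From the initial condition, c_1 = -5, c_2 = -7.
v(ln 2) = (-5)(2^2)(1) + (-7)(2^3)(-1) = 36.

36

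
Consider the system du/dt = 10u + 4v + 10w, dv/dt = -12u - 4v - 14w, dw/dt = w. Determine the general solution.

Coefficient matrix A = [[10, 4, 10], [-12, -4, -14], [0, 0, 1]].
det(A - λI) = 0 gives eigenvalues λ = 2, 4, 1.
For λ=2: eigenvector (1,-2,0).
For λ=4: eigenvector (2,-3,0).
For λ=1: eigenvector (-2,2,1).
General solution: c_1e^(2t)(1,-2,0) + c_2e^(4t)(2,-3,0) + c_3e^(t)(-2,2,1).

u(t) = c_1e^(2t) + 2c_2e^(4t) - 2c_3e^(t), v(t) = -2c_1e^(2t) - 3c_2e^(4t) + 2c_3e^(t), w(t) = c_3e^(t)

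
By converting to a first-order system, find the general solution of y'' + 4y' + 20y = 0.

Let x_1 = y, x_2 = y'. Then x_1' = x_2 and x_2' = -20x_1 - 4x_2.
A = [[0,1],[-20,-4]]; det(A-λI) = λ^2 + 4λ + 20.
Eigenvalues λ = -2 ± 4i.

y(t) = C_1e^(-2t)cos(4t) + C_2e^(-2t)sin(4t)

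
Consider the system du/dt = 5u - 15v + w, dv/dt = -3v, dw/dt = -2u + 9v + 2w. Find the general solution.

u(t) = -C_1e^(3t) - C_2e^(4t) + 2C_3e^(-3t), v(t) = C_3e^(-3t), w(t) = 2C_1e^(3t) + C_2e^(4t) - C_3e^(-3t)

Coefficient matrix A = [[5, -15, 1], [0, -3, 0], [-2, 9, 2]].
det(A - λI) = 0 gives eigenvalues λ = 3, 4, -3.
For λ=3: eigenvector (-1,0,2).
For λ=4: eigenvector (-1,0,1).
For λ=-3: eigenvector (2,1,-1).
General solution: C_1e^(3t)(-1,0,2) + C_2e^(4t)(-1,0,1) + C_3e^(-3t)(2,1,-1).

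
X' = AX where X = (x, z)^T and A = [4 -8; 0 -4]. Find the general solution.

x(t) = K_1e^(-4t) - K_2e^(4t), z(t) = K_1e^(-4t)

Coefficient matrix A = [[4, -8], [0, -4]].
Characteristic polynomial det(A - λI) = λ^2 - 16 = 0.
Eigenvalues λ = -4, 4.
For λ=-4: (A-λI) row 1 is [8, -8], so an eigenvector is (1, 1).
For λ=4: (A-λI) row 1 is [0, -8], so an eigenvector is (-1, 0).
General solution: K_1e^(-4t)(1,1) + K_2e^(4t)(-1,0).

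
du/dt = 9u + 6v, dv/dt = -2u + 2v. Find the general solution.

Coefficient matrix A = [[9, 6], [-2, 2]].
Characteristic polynomial det(A - λI) = λ^2 - 11λ + 30 = 0.
Eigenvalues λ = 5, 6.
For λ=5: (A-λI) row 1 is [4, 6], so an eigenvector is (3, -2).
For λ=6: (A-λI) row 1 is [3, 6], so an eigenvector is (2, -1).
General solution: C_1e^(5t)(3,-2) + C_2e^(6t)(2,-1).

u(t) = 3C_1e^(5t) + 2C_2e^(6t), v(t) = -2C_1e^(5t) - C_2e^(6t)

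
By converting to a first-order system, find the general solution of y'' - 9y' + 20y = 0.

y(t) = K_1e^(5t) + K_2e^(4t)

Let x_1 = y, x_2 = y'. Then x_1' = x_2 and x_2' = -20x_1 + 9x_2.
A = [[0,1],[-20,9]]; det(A-λI) = λ^2 - 9λ + 20.
Eigenvalues λ = 5, 4 with eigenvectors (1,5), (1,4).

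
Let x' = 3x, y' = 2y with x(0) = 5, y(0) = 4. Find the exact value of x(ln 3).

135

A = [[3,0],[0,2]]; eigenvalues λ = 2, 3.
Eigenvectors: (0,-1) for λ=2, (1,0) for λ=3.
From the initial condition, c_1 = -4, c_2 = 5.
x(ln 3) = (-4)(3^2)(0) + (5)(3^3)(1) = 135.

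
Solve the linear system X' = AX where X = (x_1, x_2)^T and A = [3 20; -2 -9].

x_1(t) = -3C_1e^(-3t)sin(2t) - C_1e^(-3t)cos(2t) - C_2e^(-3t)sin(2t) + 3C_2e^(-3t)cos(2t), x_2(t) = C_1e^(-3t)sin(2t) - C_2e^(-3t)cos(2t)

Coefficient matrix A = [[3, 20], [-2, -9]].
Characteristic polynomial det(A - λI) = λ^2 + 6λ + 13 = 0.
Eigenvalues λ = -3 ± 2i (complex conjugate pair).
For λ=-3+2i: an eigenvector is (-1,0) - i(-3,1) = (-1 + 3i, 0 - i).
A real fundamental pair from Re and Im of e^((-3+2i)t)v: X_1 = e^(-3t)(cos(2t)·(-1,0) + sin(2t)·(-3,1)), X_2 = e^(-3t)(sin(2t)·(-1,0) - cos(2t)·(-3,1)).
General solution: C_1X_1 + C_2X_2.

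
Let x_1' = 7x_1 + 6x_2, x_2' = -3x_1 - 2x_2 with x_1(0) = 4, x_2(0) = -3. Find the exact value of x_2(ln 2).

A = [[7,6],[-3,-2]]; eigenvalues λ = 1, 4.
Eigenvectors: (-1,1) for λ=1, (2,-1) for λ=4.
From the initial condition, c_1 = -2, c_2 = 1.
x_2(ln 2) = (-2)(2^1)(1) + (1)(2^4)(-1) = -20.

-20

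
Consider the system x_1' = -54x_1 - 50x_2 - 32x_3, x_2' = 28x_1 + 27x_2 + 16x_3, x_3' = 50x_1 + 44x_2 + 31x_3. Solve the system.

x_1(t) = -7K_1e^(2t) - 2K_2e^(3t) + 8K_3e^(-t), x_2(t) = 4K_1e^(2t) + K_2e^(3t) - 4K_3e^(-t), x_3(t) = 6K_1e^(2t) + 2K_2e^(3t) - 7K_3e^(-t)

Coefficient matrix A = [[-54, -50, -32], [28, 27, 16], [50, 44, 31]].
det(A - λI) = 0 gives eigenvalues λ = 2, 3, -1.
For λ=2: eigenvector (-7,4,6).
For λ=3: eigenvector (-2,1,2).
For λ=-1: eigenvector (8,-4,-7).
General solution: K_1e^(2t)(-7,4,6) + K_2e^(3t)(-2,1,2) + K_3e^(-t)(8,-4,-7).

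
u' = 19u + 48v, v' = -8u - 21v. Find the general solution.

Coefficient matrix A = [[19, 48], [-8, -21]].
Characteristic polynomial det(A - λI) = λ^2 + 2λ - 15 = 0.
Eigenvalues λ = -5, 3.
For λ=-5: (A-λI) row 1 is [24, 48], so an eigenvector is (-2, 1).
For λ=3: (A-λI) row 1 is [16, 48], so an eigenvector is (-3, 1).
General solution: K_1e^(-5t)(-2,1) + K_2e^(3t)(-3,1).

u(t) = -2K_1e^(-5t) - 3K_2e^(3t), v(t) = K_1e^(-5t) + K_2e^(3t)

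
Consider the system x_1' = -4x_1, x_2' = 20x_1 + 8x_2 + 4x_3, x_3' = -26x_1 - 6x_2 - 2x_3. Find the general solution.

x_1(t) = c_1e^(-4t), x_2(t) = -3c_1e^(-4t) + c_2e^(4t) - 2c_3e^(2t), x_3(t) = 4c_1e^(-4t) - c_2e^(4t) + 3c_3e^(2t)

Coefficient matrix A = [[-4, 0, 0], [20, 8, 4], [-26, -6, -2]].
det(A - λI) = 0 gives eigenvalues λ = -4, 4, 2.
For λ=-4: eigenvector (1,-3,4).
For λ=4: eigenvector (0,1,-1).
For λ=2: eigenvector (0,-2,3).
General solution: c_1e^(-4t)(1,-3,4) + c_2e^(4t)(0,1,-1) + c_3e^(2t)(0,-2,3).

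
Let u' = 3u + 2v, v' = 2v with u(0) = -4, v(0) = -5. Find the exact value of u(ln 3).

A = [[3,2],[0,2]]; eigenvalues λ = 3, 2.
Eigenvectors: (1,0) for λ=3, (2,-1) for λ=2.
From the initial condition, c_1 = -14, c_2 = 5.
u(ln 3) = (-14)(3^3)(1) + (5)(3^2)(2) = -288.

-288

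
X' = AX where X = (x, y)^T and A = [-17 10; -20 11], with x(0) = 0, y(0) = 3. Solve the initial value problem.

Coefficient matrix A = [[-17, 10], [-20, 11]].
Characteristic polynomial det(A - λI) = λ^2 + 6λ + 13 = 0.
Eigenvalues λ = -3 ± 2i (complex conjugate pair).
For λ=-3+2i: an eigenvector is (-2,-3) - i(-1,-1) = (-2 + i, -3 + i).
A real fundamental pair from Re and Im of e^((-3+2i)t)v: X_1 = e^(-3t)(cos(2t)·(-2,-3) + sin(2t)·(-1,-1)), X_2 = e^(-3t)(sin(2t)·(-2,-3) - cos(2t)·(-1,-1)).
General solution: K_1X_1 + K_2X_2.
Applying x(0)=0, y(0)=3 gives K_1=-3, K_2=-6.

x(t) = 15e^(-3t)sin(2t), y(t) = 21e^(-3t)sin(2t) + 3e^(-3t)cos(2t)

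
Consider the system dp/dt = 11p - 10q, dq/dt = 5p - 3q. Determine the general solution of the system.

Coefficient matrix A = [[11, -10], [5, -3]].
Characteristic polynomial det(A - λI) = λ^2 - 8λ + 17 = 0.
Eigenvalues λ = 4 ± i (complex conjugate pair).
For λ=4+i: an eigenvector is (-1,-1) - i(3,2) = (-1 - 3i, -1 - 2i).
A real fundamental pair from Re and Im of e^((4+i)t)v: X_1 = e^(4t)(cos(t)·(-1,-1) + sin(t)·(3,2)), X_2 = e^(4t)(sin(t)·(-1,-1) - cos(t)·(3,2)).
General solution: K_1X_1 + K_2X_2.

p(t) = 3K_1e^(4t)sin(t) - K_1e^(4t)cos(t) - K_2e^(4t)sin(t) - 3K_2e^(4t)cos(t), q(t) = 2K_1e^(4t)sin(t) - K_1e^(4t)cos(t) - K_2e^(4t)sin(t) - 2K_2e^(4t)cos(t)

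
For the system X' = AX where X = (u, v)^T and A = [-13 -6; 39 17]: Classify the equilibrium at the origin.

A = [[-13,-6],[39,17]]; det(A-λI) = λ^2 - 4λ + 13.
λ = 2 ± 3i: positive real part.

unstable spiral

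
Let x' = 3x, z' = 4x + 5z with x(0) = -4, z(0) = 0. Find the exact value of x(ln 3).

-108

A = [[3,0],[4,5]]; eigenvalues λ = 5, 3.
Eigenvectors: (0,-1) for λ=5, (1,-2) for λ=3.
From the initial condition, c_1 = 8, c_2 = -4.
x(ln 3) = (8)(3^5)(0) + (-4)(3^3)(1) = -108.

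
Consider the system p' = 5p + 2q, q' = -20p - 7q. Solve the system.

Coefficient matrix A = [[5, 2], [-20, -7]].
Characteristic polynomial det(A - λI) = λ^2 + 2λ + 5 = 0.
Eigenvalues λ = -1 ± 2i (complex conjugate pair).
For λ=-1+2i: an eigenvector is (1,-3) - i(0,-1) = (1, -3 + i).
A real fundamental pair from Re and Im of e^((-1+2i)t)v: X_1 = e^(-t)(cos(2t)·(1,-3) + sin(2t)·(0,-1)), X_2 = e^(-t)(sin(2t)·(1,-3) - cos(2t)·(0,-1)).
General solution: c_1X_1 + c_2X_2.

p(t) = c_1e^(-t)cos(2t) + c_2e^(-t)sin(2t), q(t) = -c_1e^(-t)sin(2t) - 3c_1e^(-t)cos(2t) - 3c_2e^(-t)sin(2t) + c_2e^(-t)cos(2t)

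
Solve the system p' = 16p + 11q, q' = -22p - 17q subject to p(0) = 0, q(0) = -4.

p(t) = -4e^(5t) + 4e^(-6t), q(t) = 4e^(5t) - 8e^(-6t)

Coefficient matrix A = [[16, 11], [-22, -17]].
Characteristic polynomial det(A - λI) = λ^2 + λ - 30 = 0.
Eigenvalues λ = -6, 5.
For λ=-6: (A-λI) row 1 is [22, 11], so an eigenvector is (-1, 2).
For λ=5: (A-λI) row 1 is [11, 11], so an eigenvector is (-1, 1).
General solution: K_1e^(-6t)(-1,2) + K_2e^(5t)(-1,1).
Applying p(0)=0, q(0)=-4 gives K_1=-4, K_2=4.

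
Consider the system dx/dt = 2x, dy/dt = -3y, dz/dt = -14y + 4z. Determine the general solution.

x(t) = K_1e^(2t), y(t) = K_2e^(-3t), z(t) = 2K_2e^(-3t) - K_3e^(4t)

Coefficient matrix A = [[2, 0, 0], [0, -3, 0], [0, -14, 4]].
det(A - λI) = 0 gives eigenvalues λ = 2, -3, 4.
For λ=2: eigenvector (1,0,0).
For λ=-3: eigenvector (0,1,2).
For λ=4: eigenvector (0,0,-1).
General solution: K_1e^(2t)(1,0,0) + K_2e^(-3t)(0,1,2) + K_3e^(4t)(0,0,-1).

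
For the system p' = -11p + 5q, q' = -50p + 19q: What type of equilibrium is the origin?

unstable spiral

A = [[-11,5],[-50,19]]; det(A-λI) = λ^2 - 8λ + 41.
λ = 4 ± 5i: positive real part.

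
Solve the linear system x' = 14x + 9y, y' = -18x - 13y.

Coefficient matrix A = [[14, 9], [-18, -13]].
Characteristic polynomial det(A - λI) = λ^2 - λ - 20 = 0.
Eigenvalues λ = 5, -4.
For λ=5: (A-λI) row 1 is [9, 9], so an eigenvector is (-1, 1).
For λ=-4: (A-λI) row 1 is [18, 9], so an eigenvector is (-1, 2).
General solution: K_1e^(5t)(-1,1) + K_2e^(-4t)(-1,2).

x(t) = -K_1e^(5t) - K_2e^(-4t), y(t) = K_1e^(5t) + 2K_2e^(-4t)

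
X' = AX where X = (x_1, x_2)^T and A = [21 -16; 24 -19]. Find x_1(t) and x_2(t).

Coefficient matrix A = [[21, -16], [24, -19]].
Characteristic polynomial det(A - λI) = λ^2 - 2λ - 15 = 0.
Eigenvalues λ = 5, -3.
For λ=5: (A-λI) row 1 is [16, -16], so an eigenvector is (-1, -1).
For λ=-3: (A-λI) row 1 is [24, -16], so an eigenvector is (-2, -3).
General solution: c_1e^(5t)(-1,-1) + c_2e^(-3t)(-2,-3).

x_1(t) = -c_1e^(5t) - 2c_2e^(-3t), x_2(t) = -c_1e^(5t) - 3c_2e^(-3t)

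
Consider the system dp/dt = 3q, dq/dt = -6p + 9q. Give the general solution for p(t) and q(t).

p(t) = -K_1e^(6t) - K_2e^(3t), q(t) = -2K_1e^(6t) - K_2e^(3t)

Coefficient matrix A = [[0, 3], [-6, 9]].
Characteristic polynomial det(A - λI) = λ^2 - 9λ + 18 = 0.
Eigenvalues λ = 6, 3.
For λ=6: (A-λI) row 1 is [-6, 3], so an eigenvector is (-1, -2).
For λ=3: (A-λI) row 1 is [-3, 3], so an eigenvector is (-1, -1).
General solution: K_1e^(6t)(-1,-2) + K_2e^(3t)(-1,-1).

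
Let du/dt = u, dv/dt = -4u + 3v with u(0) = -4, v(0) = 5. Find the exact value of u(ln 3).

A = [[1,0],[-4,3]]; eigenvalues λ = 3, 1.
Eigenvectors: (0,1) for λ=3, (1,2) for λ=1.
From the initial condition, c_1 = 13, c_2 = -4.
u(ln 3) = (13)(3^3)(0) + (-4)(3^1)(1) = -12.

-12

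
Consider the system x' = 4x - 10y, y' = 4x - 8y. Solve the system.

Coefficient matrix A = [[4, -10], [4, -8]].
Characteristic polynomial det(A - λI) = λ^2 + 4λ + 8 = 0.
Eigenvalues λ = -2 ± 2i (complex conjugate pair).
For λ=-2+2i: an eigenvector is (1,1) - i(-2,-1) = (1 + 2i, 1 + i).
A real fundamental pair from Re and Im of e^((-2+2i)t)v: X_1 = e^(-2t)(cos(2t)·(1,1) + sin(2t)·(-2,-1)), X_2 = e^(-2t)(sin(2t)·(1,1) - cos(2t)·(-2,-1)).
General solution: K_1X_1 + K_2X_2.

x(t) = -2K_1e^(-2t)sin(2t) + K_1e^(-2t)cos(2t) + K_2e^(-2t)sin(2t) + 2K_2e^(-2t)cos(2t), y(t) = -K_1e^(-2t)sin(2t) + K_1e^(-2t)cos(2t) + K_2e^(-2t)sin(2t) + K_2e^(-2t)cos(2t)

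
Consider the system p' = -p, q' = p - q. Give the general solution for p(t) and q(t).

p(t) = C_2e^(-t), q(t) = C_1e^(-t) + C_2te^(-t) - C_2e^(-t)

Coefficient matrix A = [[-1, 0], [1, -1]].
Characteristic polynomial det(A - λI) = λ^2 + 2λ + 1 = 0.
Single eigenvalue λ = -1 with algebraic multiplicity 2.
Eigenvector v = (0,1); generalized eigenvector w with (A-λI)w=v is (1,-1).
General solution: e^(-t)[C_1·v + C_2·(t·v + w)].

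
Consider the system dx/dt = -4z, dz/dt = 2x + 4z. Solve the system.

Coefficient matrix A = [[0, -4], [2, 4]].
Characteristic polynomial det(A - λI) = λ^2 - 4λ + 8 = 0.
Eigenvalues λ = 2 ± 2i (complex conjugate pair).
For λ=2+2i: an eigenvector is (1,-1) - i(1,0) = (1 - i, -1).
A real fundamental pair from Re and Im of e^((2+2i)t)v: X_1 = e^(2t)(cos(2t)·(1,-1) + sin(2t)·(1,0)), X_2 = e^(2t)(sin(2t)·(1,-1) - cos(2t)·(1,0)).
General solution: C_1X_1 + C_2X_2.

x(t) = C_1e^(2t)sin(2t) + C_1e^(2t)cos(2t) + C_2e^(2t)sin(2t) - C_2e^(2t)cos(2t), z(t) = -C_1e^(2t)cos(2t) - C_2e^(2t)sin(2t)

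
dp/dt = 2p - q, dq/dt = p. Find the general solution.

p(t) = -c_1e^(t) - c_2te^(t) - 3c_2e^(t), q(t) = -c_1e^(t) - c_2te^(t) - 2c_2e^(t)

Coefficient matrix A = [[2, -1], [1, 0]].
Characteristic polynomial det(A - λI) = λ^2 - 2λ + 1 = 0.
Single eigenvalue λ = 1 with algebraic multiplicity 2.
Eigenvector v = (-1,-1); generalized eigenvector w with (A-λI)w=v is (-3,-2).
General solution: e^(t)[c_1·v + c_2·(t·v + w)].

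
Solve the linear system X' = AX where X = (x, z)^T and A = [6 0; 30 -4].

Coefficient matrix A = [[6, 0], [30, -4]].
Characteristic polynomial det(A - λI) = λ^2 - 2λ - 24 = 0.
Eigenvalues λ = 6, -4.
For λ=6: (A-λI) row 2 is [30, -10], so an eigenvector is (1, 3).
For λ=-4: (A-λI) row 1 is [10, 0], so an eigenvector is (0, 1).
General solution: C_1e^(6t)(1,3) + C_2e^(-4t)(0,1).

x(t) = C_1e^(6t), z(t) = 3C_1e^(6t) + C_2e^(-4t)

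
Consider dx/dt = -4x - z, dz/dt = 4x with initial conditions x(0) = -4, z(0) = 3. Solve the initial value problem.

Coefficient matrix A = [[-4, -1], [4, 0]].
Characteristic polynomial det(A - λI) = λ^2 + 4λ + 4 = 0.
Single eigenvalue λ = -2 with algebraic multiplicity 2.
Eigenvector v = (-1,2); generalized eigenvector w with (A-λI)w=v is (0,1).
General solution: e^(-2t)[C_1·v + C_2·(t·v + w)].
Applying x(0)=-4, z(0)=3 gives C_1=4, C_2=-5.

x(t) = 5te^(-2t) - 4e^(-2t), z(t) = -10te^(-2t) + 3e^(-2t)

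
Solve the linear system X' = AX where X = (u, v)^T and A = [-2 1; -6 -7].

u(t) = -C_1e^(-4t) + C_2e^(-5t), v(t) = 2C_1e^(-4t) - 3C_2e^(-5t)

Coefficient matrix A = [[-2, 1], [-6, -7]].
Characteristic polynomial det(A - λI) = λ^2 + 9λ + 20 = 0.
Eigenvalues λ = -4, -5.
For λ=-4: (A-λI) row 1 is [2, 1], so an eigenvector is (-1, 2).
For λ=-5: (A-λI) row 1 is [3, 1], so an eigenvector is (1, -3).
General solution: C_1e^(-4t)(-1,2) + C_2e^(-5t)(1,-3).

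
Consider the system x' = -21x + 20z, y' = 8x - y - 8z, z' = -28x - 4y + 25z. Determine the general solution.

Coefficient matrix A = [[-21, 0, 20], [8, -1, -8], [-28, -4, 25]].
det(A - λI) = 0 gives eigenvalues λ = 3, -1, 1.
For λ=3: eigenvector (5,-2,6).
For λ=-1: eigenvector (-2,1,-2).
For λ=1: eigenvector (-10,4,-11).
General solution: c_1e^(3t)(5,-2,6) + c_2e^(-t)(-2,1,-2) + c_3e^(t)(-10,4,-11).

x(t) = 5c_1e^(3t) - 2c_2e^(-t) - 10c_3e^(t), y(t) = -2c_1e^(3t) + c_2e^(-t) + 4c_3e^(t), z(t) = 6c_1e^(3t) - 2c_2e^(-t) - 11c_3e^(t)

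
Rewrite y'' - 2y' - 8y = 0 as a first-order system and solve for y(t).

y(t) = C_1e^(-2t) + C_2e^(4t)

Let x_1 = y, x_2 = y'. Then x_1' = x_2 and x_2' = 8x_1 + 2x_2.
A = [[0,1],[8,2]]; det(A-λI) = λ^2 - 2λ - 8.
Eigenvalues λ = -2, 4 with eigenvectors (1,-2), (1,4).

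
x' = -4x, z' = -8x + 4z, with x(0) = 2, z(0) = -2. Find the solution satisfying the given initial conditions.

Coefficient matrix A = [[-4, 0], [-8, 4]].
Characteristic polynomial det(A - λI) = λ^2 - 16 = 0.
Eigenvalues λ = -4, 4.
For λ=-4: (A-λI) row 2 is [-8, 8], so an eigenvector is (-1, -1).
For λ=4: (A-λI) row 1 is [-8, 0], so an eigenvector is (0, 1).
General solution: c_1e^(-4t)(-1,-1) + c_2e^(4t)(0,1).
Applying x(0)=2, z(0)=-2 gives c_1=-2, c_2=-4.

x(t) = 2e^(-4t), z(t) = -4e^(4t) + 2e^(-4t)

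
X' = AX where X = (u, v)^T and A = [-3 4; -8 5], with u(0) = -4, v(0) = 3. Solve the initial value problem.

Coefficient matrix A = [[-3, 4], [-8, 5]].
Characteristic polynomial det(A - λI) = λ^2 - 2λ + 17 = 0.
Eigenvalues λ = 1 ± 4i (complex conjugate pair).
For λ=1+4i: an eigenvector is (-1,-1) - i(0,1) = (-1, -1 - i).
A real fundamental pair from Re and Im of e^((1+4i)t)v: X_1 = e^(t)(cos(4t)·(-1,-1) + sin(4t)·(0,1)), X_2 = e^(t)(sin(4t)·(-1,-1) - cos(4t)·(0,1)).
General solution: c_1X_1 + c_2X_2.
Applying u(0)=-4, v(0)=3 gives c_1=4, c_2=-7.

u(t) = 7e^(t)sin(4t) - 4e^(t)cos(4t), v(t) = 11e^(t)sin(4t) + 3e^(t)cos(4t)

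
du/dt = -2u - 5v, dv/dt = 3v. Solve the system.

u(t) = C_1e^(3t) - C_2e^(-2t), v(t) = -C_1e^(3t)

Coefficient matrix A = [[-2, -5], [0, 3]].
Characteristic polynomial det(A - λI) = λ^2 - λ - 6 = 0.
Eigenvalues λ = 3, -2.
For λ=3: (A-λI) row 1 is [-5, -5], so an eigenvector is (1, -1).
For λ=-2: (A-λI) row 1 is [0, -5], so an eigenvector is (-1, 0).
General solution: C_1e^(3t)(1,-1) + C_2e^(-2t)(-1,0).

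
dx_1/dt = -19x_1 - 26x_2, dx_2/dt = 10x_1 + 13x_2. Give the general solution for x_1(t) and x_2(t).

x_1(t) = 3c_1e^(-3t)sin(2t) - 2c_1e^(-3t)cos(2t) - 2c_2e^(-3t)sin(2t) - 3c_2e^(-3t)cos(2t), x_2(t) = -2c_1e^(-3t)sin(2t) + c_1e^(-3t)cos(2t) + c_2e^(-3t)sin(2t) + 2c_2e^(-3t)cos(2t)

Coefficient matrix A = [[-19, -26], [10, 13]].
Characteristic polynomial det(A - λI) = λ^2 + 6λ + 13 = 0.
Eigenvalues λ = -3 ± 2i (complex conjugate pair).
For λ=-3+2i: an eigenvector is (-2,1) - i(3,-2) = (-2 - 3i, 1 + 2i).
A real fundamental pair from Re and Im of e^((-3+2i)t)v: X_1 = e^(-3t)(cos(2t)·(-2,1) + sin(2t)·(3,-2)), X_2 = e^(-3t)(sin(2t)·(-2,1) - cos(2t)·(3,-2)).
General solution: c_1X_1 + c_2X_2.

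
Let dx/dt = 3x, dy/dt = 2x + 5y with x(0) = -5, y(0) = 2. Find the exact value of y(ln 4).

-2752

A = [[3,0],[2,5]]; eigenvalues λ = 5, 3.
Eigenvectors: (0,-1) for λ=5, (1,-1) for λ=3.
From the initial condition, c_1 = 3, c_2 = -5.
y(ln 4) = (3)(4^5)(-1) + (-5)(4^3)(-1) = -2752.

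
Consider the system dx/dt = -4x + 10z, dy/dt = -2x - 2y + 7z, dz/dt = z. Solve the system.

x(t) = 2C_1e^(t) + C_3e^(-4t), y(t) = C_1e^(t) + C_2e^(-2t) + C_3e^(-4t), z(t) = C_1e^(t)

Coefficient matrix A = [[-4, 0, 10], [-2, -2, 7], [0, 0, 1]].
det(A - λI) = 0 gives eigenvalues λ = 1, -2, -4.
For λ=1: eigenvector (2,1,1).
For λ=-2: eigenvector (0,1,0).
For λ=-4: eigenvector (1,1,0).
General solution: C_1e^(t)(2,1,1) + C_2e^(-2t)(0,1,0) + C_3e^(-4t)(1,1,0).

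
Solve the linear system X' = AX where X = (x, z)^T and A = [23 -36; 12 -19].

x(t) = 3c_1e^(-t) - 2c_2e^(5t), z(t) = 2c_1e^(-t) - c_2e^(5t)

Coefficient matrix A = [[23, -36], [12, -19]].
Characteristic polynomial det(A - λI) = λ^2 - 4λ - 5 = 0.
Eigenvalues λ = -1, 5.
For λ=-1: (A-λI) row 1 is [24, -36], so an eigenvector is (3, 2).
For λ=5: (A-λI) row 1 is [18, -36], so an eigenvector is (-2, -1).
General solution: c_1e^(-t)(3,2) + c_2e^(5t)(-2,-1).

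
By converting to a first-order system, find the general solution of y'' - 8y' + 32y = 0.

y(t) = c_1e^(4t)cos(4t) + c_2e^(4t)sin(4t)

Let x_1 = y, x_2 = y'. Then x_1' = x_2 and x_2' = -32x_1 + 8x_2.
A = [[0,1],[-32,8]]; det(A-λI) = λ^2 - 8λ + 32.
Eigenvalues λ = 4 ± 4i.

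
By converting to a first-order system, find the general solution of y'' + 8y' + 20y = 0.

Let x_1 = y, x_2 = y'. Then x_1' = x_2 and x_2' = -20x_1 - 8x_2.
A = [[0,1],[-20,-8]]; det(A-λI) = λ^2 + 8λ + 20.
Eigenvalues λ = -4 ± 2i.

y(t) = c_1e^(-4t)cos(2t) + c_2e^(-4t)sin(2t)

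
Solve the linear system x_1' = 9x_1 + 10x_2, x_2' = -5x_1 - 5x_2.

Coefficient matrix A = [[9, 10], [-5, -5]].
Characteristic polynomial det(A - λI) = λ^2 - 4λ + 5 = 0.
Eigenvalues λ = 2 ± i (complex conjugate pair).
For λ=2+i: an eigenvector is (-3,2) - i(-1,1) = (-3 + i, 2 - i).
A real fundamental pair from Re and Im of e^((2+i)t)v: X_1 = e^(2t)(cos(t)·(-3,2) + sin(t)·(-1,1)), X_2 = e^(2t)(sin(t)·(-3,2) - cos(t)·(-1,1)).
General solution: c_1X_1 + c_2X_2.

x_1(t) = -c_1e^(2t)sin(t) - 3c_1e^(2t)cos(t) - 3c_2e^(2t)sin(t) + c_2e^(2t)cos(t), x_2(t) = c_1e^(2t)sin(t) + 2c_1e^(2t)cos(t) + 2c_2e^(2t)sin(t) - c_2e^(2t)cos(t)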